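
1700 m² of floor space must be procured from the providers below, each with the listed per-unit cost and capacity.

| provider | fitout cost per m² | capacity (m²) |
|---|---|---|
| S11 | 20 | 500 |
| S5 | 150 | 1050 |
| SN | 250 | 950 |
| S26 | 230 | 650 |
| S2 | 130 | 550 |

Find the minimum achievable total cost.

Cheapest first:
Take 500 from S11 at 20 → need 1200 more.
S2 at 130: take all 550 m² → 650 still needed.
S5 at 150: take 650 of its 1050 → requirement met.
S26, SN: unused.
Cost = 500×20 + 550×130 + 650×150 = 179000.

179000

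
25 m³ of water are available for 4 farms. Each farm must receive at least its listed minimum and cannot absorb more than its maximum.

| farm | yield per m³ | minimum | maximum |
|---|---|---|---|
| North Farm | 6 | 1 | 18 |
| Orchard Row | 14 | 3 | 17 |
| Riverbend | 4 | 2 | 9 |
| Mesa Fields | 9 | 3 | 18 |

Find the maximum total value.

297

Meeting every minimum uses 1+3+2+3 = 9 m³, leaving 16.
Order the farms by yield per m³: Orchard Row 14 > Mesa Fields 9 > North Farm 6 > Riverbend 4.
Give Orchard Row 14 more to hit its cap of 17 → 2 left.
Mesa Fields has room for 15 more but only 2 remain, so it gets 5.
Total = 6×1 + 14×17 + 4×2 + 9×5 = 297.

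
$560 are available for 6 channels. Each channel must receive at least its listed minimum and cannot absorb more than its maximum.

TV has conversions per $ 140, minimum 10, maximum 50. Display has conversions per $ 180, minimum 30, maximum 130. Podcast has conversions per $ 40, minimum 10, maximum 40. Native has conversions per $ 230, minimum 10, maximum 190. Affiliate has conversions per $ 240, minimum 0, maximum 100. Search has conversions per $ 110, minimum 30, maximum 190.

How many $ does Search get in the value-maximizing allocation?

80

Meeting every minimum uses 10+30+10+10+0+30 = 90 $, leaving 470.
Highest conversions per $ first: Affiliate 240 > Native 230 > Display 180 > TV 140 > Search 110 > Podcast 40.
Affiliate: +100 to 100 (cap) ; 370 left.
Native takes 180 more to reach its cap of 190 ; 190 left.
Display takes 100 more to reach its cap of 130 ; 90 left.
TV: +40 to 50 (cap) ; 50 left.
Search: +50 (room for 160) → 80. Pool exhausted.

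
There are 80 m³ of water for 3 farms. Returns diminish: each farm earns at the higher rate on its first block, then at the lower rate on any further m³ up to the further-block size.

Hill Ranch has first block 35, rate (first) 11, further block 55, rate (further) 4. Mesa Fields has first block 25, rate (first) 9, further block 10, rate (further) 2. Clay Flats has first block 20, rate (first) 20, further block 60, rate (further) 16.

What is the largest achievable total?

Rank every tier by rate: Clay Flats/T1 20 > Clay Flats/T2 16 > Hill Ranch/T1 11 > Mesa Fields/T1 9 > Hill Ranch/T2 4 > Mesa Fields/T2 2.
Clay Flats/T1 (20): +20 — 60 left.
Fill Clay Flats T2 block (60 at 16) — 0 left.
Total = 20×20 + 16×60 = 1360.

1360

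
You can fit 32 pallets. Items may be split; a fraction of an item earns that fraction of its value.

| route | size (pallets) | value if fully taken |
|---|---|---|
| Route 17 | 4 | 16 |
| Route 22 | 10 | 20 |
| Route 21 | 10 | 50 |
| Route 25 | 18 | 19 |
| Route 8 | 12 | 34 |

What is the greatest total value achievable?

112

Best value per unit of size first: Route 21 50/10≈5, Route 17 16/4≈4, Route 8 34/12≈2.83, Route 22 20/10≈2, Route 25 19/18≈1.06.
Take all of Route 21 (10 pallets, value 50) ; 22 pallets left.
All 4 pallets of Route 17 fit (value 16) ; 18 remain.
All 12 pallets of Route 8 fit (value 34) ; 6 remain.
Fill the last 6 pallets with part of Route 22: 6/10 of it earns 12.
Total value = 112.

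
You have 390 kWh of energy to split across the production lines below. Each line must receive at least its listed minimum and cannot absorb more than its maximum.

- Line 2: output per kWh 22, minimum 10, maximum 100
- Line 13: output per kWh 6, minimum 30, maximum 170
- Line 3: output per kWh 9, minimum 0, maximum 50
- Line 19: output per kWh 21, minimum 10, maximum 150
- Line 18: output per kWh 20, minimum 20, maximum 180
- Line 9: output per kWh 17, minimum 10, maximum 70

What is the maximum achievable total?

7700

Meeting every minimum uses 10+30+0+10+20+10 = 80 kWh, leaving 310.
Order the production lines by output per kWh: Line 2 22 > Line 19 21 > Line 18 20 > Line 9 17 > Line 3 9 > Line 13 6.
Line 2: +90 to 100 (cap) ; 220 left.
Line 19 takes 140 more to reach its cap of 150 ; 80 left.
Only 80 left; Line 18 takes them to reach 100.
Total = 22×100 + 6×30 + 21×150 + 20×100 + 17×10 = 7700.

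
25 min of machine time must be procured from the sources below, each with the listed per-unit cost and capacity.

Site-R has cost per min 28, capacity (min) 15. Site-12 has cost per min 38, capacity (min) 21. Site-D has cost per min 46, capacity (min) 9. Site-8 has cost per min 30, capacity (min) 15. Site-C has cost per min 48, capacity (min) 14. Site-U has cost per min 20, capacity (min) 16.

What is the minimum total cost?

572

Cheapest first:
Site-U at 20: take all 16 min → 9 still needed.
Site-R at 28: take 9 of its 15 → requirement met.
Site-8, Site-12, Site-D, Site-C: unused.
Cost = 16×20 + 9×28 = 572.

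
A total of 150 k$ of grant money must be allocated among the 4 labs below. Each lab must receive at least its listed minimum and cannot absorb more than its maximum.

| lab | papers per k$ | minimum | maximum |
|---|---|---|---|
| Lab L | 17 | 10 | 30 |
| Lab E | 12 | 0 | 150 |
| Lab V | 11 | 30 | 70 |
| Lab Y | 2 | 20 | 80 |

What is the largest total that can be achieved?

1720

Meeting every minimum uses 10+0+30+20 = 60 k$, leaving 90.
Rank by papers per k$: Lab L 17 > Lab E 12 > Lab V 11 > Lab Y 2.
Give Lab L 20 more to hit its cap of 30 — 70 left.
Lab E: +70 (room for 150) → 70. Pool exhausted.
Total = 17×30 + 12×70 + 11×30 + 2×20 = 1720.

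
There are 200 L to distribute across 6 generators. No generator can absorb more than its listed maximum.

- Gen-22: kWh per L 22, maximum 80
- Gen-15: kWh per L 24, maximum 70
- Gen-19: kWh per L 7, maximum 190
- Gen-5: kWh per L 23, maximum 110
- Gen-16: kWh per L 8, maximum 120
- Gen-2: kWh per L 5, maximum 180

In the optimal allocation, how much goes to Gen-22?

20

Rank by kWh per L: Gen-15 24 > Gen-5 23 > Gen-22 22 > Gen-16 8 > Gen-19 7 > Gen-2 5.
Gen-15: +70 to 70 (cap) — 130 left.
Gen-5: +110 to 110 (cap) — 20 left.
Gen-22: +20 (room for 80) → 20. Pool exhausted.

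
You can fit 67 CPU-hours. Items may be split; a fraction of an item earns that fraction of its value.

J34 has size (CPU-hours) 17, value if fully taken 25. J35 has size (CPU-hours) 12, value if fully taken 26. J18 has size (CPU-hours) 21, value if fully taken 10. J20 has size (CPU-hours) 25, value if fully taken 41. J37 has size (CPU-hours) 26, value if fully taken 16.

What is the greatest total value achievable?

Rank by value-to-size ratio: J35 26/12≈2.17, J20 41/25≈1.64, J34 25/17≈1.47, J37 16/26≈0.615, J18 10/21≈0.476.
Take all of J35 (12 CPU-hours, value 26) — 55 CPU-hours left.
J20: take in full, 25 CPU-hours for value 41 — 30 left.
J34: take in full, 17 CPU-hours for value 25 — 13 left.
Fill the last 13 CPU-hours with part of J37: 13/26 of it earns 8.
Total value = 100.

100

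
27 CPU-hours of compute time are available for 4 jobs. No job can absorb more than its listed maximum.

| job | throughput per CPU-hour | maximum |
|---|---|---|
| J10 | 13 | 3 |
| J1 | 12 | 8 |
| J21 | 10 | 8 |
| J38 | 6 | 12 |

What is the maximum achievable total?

Order the jobs by throughput per CPU-hour: J10 13 > J1 12 > J21 10 > J38 6.
J10 takes 3 to reach its cap of 3 ; 24 left.
Give J1 8 to hit its cap of 8 ; 16 left.
J21: +8 to 8 (cap) ; 8 left.
Only 8 left; J38 takes them to reach 8.
Total = 13×3 + 12×8 + 10×8 + 6×8 = 263.

263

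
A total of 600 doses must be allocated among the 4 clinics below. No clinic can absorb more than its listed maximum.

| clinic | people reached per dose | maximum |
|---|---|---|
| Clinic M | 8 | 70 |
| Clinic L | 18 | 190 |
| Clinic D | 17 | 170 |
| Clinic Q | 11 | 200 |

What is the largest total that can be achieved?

Order the clinics by people reached per dose: Clinic L 18 > Clinic D 17 > Clinic Q 11 > Clinic M 8.
Clinic L: +190 to 190 (cap) → 410 left.
Clinic D takes 170 to reach its cap of 170 → 240 left.
Give Clinic Q 200 to hit its cap of 200 → 40 left.
Only 40 left; Clinic M takes them to reach 40.
Total = 8×40 + 18×190 + 17×170 + 11×200 = 8830.

8830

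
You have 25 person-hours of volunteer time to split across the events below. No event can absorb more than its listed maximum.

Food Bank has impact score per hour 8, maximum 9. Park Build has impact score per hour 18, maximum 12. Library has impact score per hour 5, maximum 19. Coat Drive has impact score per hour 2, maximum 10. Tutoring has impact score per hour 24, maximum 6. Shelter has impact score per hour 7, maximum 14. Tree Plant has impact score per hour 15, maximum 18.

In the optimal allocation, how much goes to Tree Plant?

7

Order the events by impact score per hour: Tutoring 24 > Park Build 18 > Tree Plant 15 > Food Bank 8 > Shelter 7 > Library 5 > Coat Drive 2.
Tutoring: +6 to 6 (cap) — 19 left.
Give Park Build 12 to hit its cap of 12 — 7 left.
Tree Plant has room for 18 but only 7 remain, so it gets 7.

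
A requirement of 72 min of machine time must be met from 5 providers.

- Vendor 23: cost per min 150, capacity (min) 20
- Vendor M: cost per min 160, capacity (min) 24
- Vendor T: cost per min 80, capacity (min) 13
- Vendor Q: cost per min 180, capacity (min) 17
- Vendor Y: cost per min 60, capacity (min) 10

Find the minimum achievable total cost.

9380

Cheapest first:
Vendor Y at 60: take all 10 min ; 62 still needed.
Take 13 from Vendor T at 80 ; need 49 more.
Take 20 from Vendor 23 at 150 ; need 29 more.
Take 24 from Vendor M at 160 ; need 5 more.
Vendor Q at 180: take 5 of its 17 ; requirement met.
Cost = 10×60 + 13×80 + 20×150 + 24×160 + 5×180 = 9380.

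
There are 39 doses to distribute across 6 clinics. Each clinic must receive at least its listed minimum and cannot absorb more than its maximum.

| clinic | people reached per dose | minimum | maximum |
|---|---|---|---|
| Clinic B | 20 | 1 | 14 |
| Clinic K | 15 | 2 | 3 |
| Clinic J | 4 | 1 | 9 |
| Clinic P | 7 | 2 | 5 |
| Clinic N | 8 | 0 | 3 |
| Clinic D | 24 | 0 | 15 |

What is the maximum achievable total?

734

Meeting every minimum uses 1+2+1+2+0+0 = 6 doses, leaving 33.
Highest people reached per dose first: Clinic D 24 > Clinic B 20 > Clinic K 15 > Clinic N 8 > Clinic P 7 > Clinic J 4.
Clinic D takes 15 more to reach its cap of 15 ; 18 left.
Clinic B takes 13 more to reach its cap of 14 ; 5 left.
Clinic K takes 1 more to reach its cap of 3 ; 4 left.
Clinic N: +3 to 3 (cap) ; 1 left.
Clinic P: +1 (room for 3) → 3. Pool exhausted.
Total = 20×14 + 15×3 + 4×1 + 7×3 + 8×3 + 24×15 = 734.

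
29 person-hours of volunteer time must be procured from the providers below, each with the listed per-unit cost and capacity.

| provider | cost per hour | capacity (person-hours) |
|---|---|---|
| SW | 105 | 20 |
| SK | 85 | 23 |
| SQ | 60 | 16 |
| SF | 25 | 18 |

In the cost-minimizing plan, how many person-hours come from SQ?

11

Use providers in increasing cost order.
Take 18 from SF at 25 — need 11 more.
SQ (60): take the remaining 11 — done.
SK, SW: unused.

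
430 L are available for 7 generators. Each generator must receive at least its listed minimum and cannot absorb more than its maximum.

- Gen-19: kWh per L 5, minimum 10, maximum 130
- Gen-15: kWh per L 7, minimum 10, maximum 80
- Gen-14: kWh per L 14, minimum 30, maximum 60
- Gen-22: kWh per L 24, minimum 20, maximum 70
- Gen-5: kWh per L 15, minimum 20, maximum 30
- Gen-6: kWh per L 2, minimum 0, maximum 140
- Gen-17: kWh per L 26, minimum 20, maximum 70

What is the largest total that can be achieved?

Meeting every minimum uses 10+10+30+20+20+0+20 = 110 L, leaving 320.
Rank by kWh per L: Gen-17 26 > Gen-22 24 > Gen-5 15 > Gen-14 14 > Gen-15 7 > Gen-19 5 > Gen-6 2.
Gen-17 takes 50 more to reach its cap of 70 — 270 left.
Gen-22 takes 50 more to reach its cap of 70 — 220 left.
Gen-5: +10 to 30 (cap) — 210 left.
Give Gen-14 30 more to hit its cap of 60 — 180 left.
Gen-15: +70 to 80 (cap) — 110 left.
Gen-19 has room for 120 more but only 110 remain, so it gets 120.
Total = 5×120 + 7×80 + 14×60 + 24×70 + 15×30 + 26×70 = 5950.

5950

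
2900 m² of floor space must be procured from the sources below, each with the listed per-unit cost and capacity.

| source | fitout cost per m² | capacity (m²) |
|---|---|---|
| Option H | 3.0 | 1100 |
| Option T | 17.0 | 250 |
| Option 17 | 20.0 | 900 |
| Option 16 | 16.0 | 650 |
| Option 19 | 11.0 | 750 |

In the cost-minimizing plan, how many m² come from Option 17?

150

Cheapest first:
Take 1100 from Option H at 3.0 → need 1800 more.
Take 750 from Option 19 at 11.0 → need 1050 more.
Option 16 (16.0): use full 650 → 400 m² to go.
Option T at 17.0: take all 250 m² → 150 still needed.
Option 17 at 20.0: take 150 of its 900 → requirement met.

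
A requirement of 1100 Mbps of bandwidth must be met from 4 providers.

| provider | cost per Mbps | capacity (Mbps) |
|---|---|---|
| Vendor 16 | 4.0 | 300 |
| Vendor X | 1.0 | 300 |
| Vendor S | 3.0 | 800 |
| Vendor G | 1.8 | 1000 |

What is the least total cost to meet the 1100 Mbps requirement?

Fill from the cheapest provider first.
Vendor X at 1.0: take all 300 Mbps ; 800 still needed.
Vendor G (1.8): take the remaining 800 ; done.
Vendor S, Vendor 16: unused.
Cost = 300×1.0 + 800×1.8 = 1740.

1740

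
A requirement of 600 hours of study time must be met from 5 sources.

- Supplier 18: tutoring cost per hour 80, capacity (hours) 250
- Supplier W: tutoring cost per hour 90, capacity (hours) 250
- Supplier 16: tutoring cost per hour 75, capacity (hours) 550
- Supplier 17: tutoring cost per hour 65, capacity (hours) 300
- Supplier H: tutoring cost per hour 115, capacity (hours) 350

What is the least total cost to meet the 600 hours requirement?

42000

Cheapest first:
Take 300 from Supplier 17 at 65 ; need 300 more.
Supplier 16 (75): take the remaining 300 ; done.
Supplier 18, Supplier W, Supplier H: unused.
Cost = 300×65 + 300×75 = 42000.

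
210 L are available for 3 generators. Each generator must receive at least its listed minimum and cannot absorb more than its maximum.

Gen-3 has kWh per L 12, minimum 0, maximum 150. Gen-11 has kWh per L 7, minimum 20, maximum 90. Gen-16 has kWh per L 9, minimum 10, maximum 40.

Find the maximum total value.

Meeting every minimum uses 0+20+10 = 30 L, leaving 180.
Order the generators by kWh per L: Gen-3 12 > Gen-16 9 > Gen-11 7.
Gen-3 takes 150 more to reach its cap of 150 → 30 left.
Gen-16 takes 30 more to reach its cap of 40 → 0 left.
Total = 12×150 + 7×20 + 9×40 = 2300.

2300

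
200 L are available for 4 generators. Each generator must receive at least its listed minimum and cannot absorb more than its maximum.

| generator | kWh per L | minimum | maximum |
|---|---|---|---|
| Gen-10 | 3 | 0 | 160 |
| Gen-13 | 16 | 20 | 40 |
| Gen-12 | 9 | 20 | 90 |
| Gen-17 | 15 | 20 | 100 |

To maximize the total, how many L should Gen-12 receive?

60

Meeting every minimum uses 0+20+20+20 = 60 L, leaving 140.
Order the generators by kWh per L: Gen-13 16 > Gen-17 15 > Gen-12 9 > Gen-10 3.
Give Gen-13 20 more to hit its cap of 40 — 120 left.
Give Gen-17 80 more to hit its cap of 100 — 40 left.
Gen-12 has room for 70 more but only 40 remain, so it gets 60.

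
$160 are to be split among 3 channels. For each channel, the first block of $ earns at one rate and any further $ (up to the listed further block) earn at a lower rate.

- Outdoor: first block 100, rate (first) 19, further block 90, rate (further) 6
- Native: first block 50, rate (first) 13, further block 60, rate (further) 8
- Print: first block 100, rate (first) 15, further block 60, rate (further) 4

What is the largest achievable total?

2800

Treat each block as its own option and order by rate: Outdoor/tier1 19 > Print/tier1 15 > Native/tier1 13 > Native/tier2 8 > Outdoor/tier2 6 > Print/tier2 4.
Fill Outdoor tier1 block (100 at 19) ; 60 left.
60 remain; put them into Print tier1 at 15.
Total = 19×100 + 15×60 = 2800.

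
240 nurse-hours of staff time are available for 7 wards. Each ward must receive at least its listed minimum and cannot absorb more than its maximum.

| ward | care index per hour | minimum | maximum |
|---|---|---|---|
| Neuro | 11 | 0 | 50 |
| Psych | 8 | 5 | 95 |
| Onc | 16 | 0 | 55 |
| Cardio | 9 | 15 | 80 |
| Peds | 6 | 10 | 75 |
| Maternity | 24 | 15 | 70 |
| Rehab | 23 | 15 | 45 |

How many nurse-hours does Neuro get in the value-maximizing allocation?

40

Meeting every minimum uses 0+5+0+15+10+15+15 = 60 nurse-hours, leaving 180.
Order the wards by care index per hour: Maternity 24 > Rehab 23 > Onc 16 > Neuro 11 > Cardio 9 > Psych 8 > Peds 6.
Give Maternity 55 more to hit its cap of 70 — 125 left.
Rehab: +30 to 45 (cap) — 95 left.
Onc: +55 to 55 (cap) — 40 left.
Neuro: +40 (room for 50) → 40. Pool exhausted.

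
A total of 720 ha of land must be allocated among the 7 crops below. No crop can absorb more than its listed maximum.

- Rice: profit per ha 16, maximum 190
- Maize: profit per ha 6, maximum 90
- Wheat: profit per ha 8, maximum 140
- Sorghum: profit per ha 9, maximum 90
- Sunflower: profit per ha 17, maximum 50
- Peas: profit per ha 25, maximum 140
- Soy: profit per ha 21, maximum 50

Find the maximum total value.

10730

Order the crops by profit per ha: Peas 25 > Soy 21 > Sunflower 17 > Rice 16 > Sorghum 9 > Wheat 8 > Maize 6.
Peas takes 140 to reach its cap of 140 → 580 left.
Give Soy 50 to hit its cap of 50 → 530 left.
Give Sunflower 50 to hit its cap of 50 → 480 left.
Rice takes 190 to reach its cap of 190 → 290 left.
Sorghum takes 90 to reach its cap of 90 → 200 left.
Wheat takes 140 to reach its cap of 140 → 60 left.
Only 60 left; Maize takes them to reach 60.
Total = 16×190 + 6×60 + 8×140 + 9×90 + 17×50 + 25×140 + 21×50 = 10730.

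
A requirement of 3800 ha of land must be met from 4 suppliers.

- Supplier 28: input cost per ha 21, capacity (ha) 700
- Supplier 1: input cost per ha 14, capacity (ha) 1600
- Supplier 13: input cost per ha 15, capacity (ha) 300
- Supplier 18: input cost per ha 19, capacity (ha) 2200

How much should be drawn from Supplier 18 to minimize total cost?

Cheapest first:
Take 1600 from Supplier 1 at 14 → need 2200 more.
Supplier 13 at 15: take all 300 ha → 1900 still needed.
Supplier 18 (19): take the remaining 1900 → done.
Supplier 28: unused.

1900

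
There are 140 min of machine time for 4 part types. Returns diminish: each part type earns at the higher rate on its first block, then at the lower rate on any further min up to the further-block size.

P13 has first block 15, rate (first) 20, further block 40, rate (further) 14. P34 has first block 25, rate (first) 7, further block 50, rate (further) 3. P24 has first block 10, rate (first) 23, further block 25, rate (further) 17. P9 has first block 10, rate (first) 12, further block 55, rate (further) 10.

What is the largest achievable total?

Order all 8 blocks by rate: P24/first 23 > P13/first 20 > P24/second 17 > P13/second 14 > P9/first 12 > P9/second 10 > P34/first 7 > P34/second 3.
P24 first at 23: fill all 10 ; 130 left.
Fill P13 first block (15 at 20) ; 115 left.
P24 second at 17: fill all 25 ; 90 left.
P13 second at 14: fill all 40 ; 50 left.
P9 first at 12: fill all 10 ; 40 left.
40 remain; put them into P9 second at 10.
Total = 23×10 + 20×15 + 17×25 + 14×40 + 12×10 + 10×40 = 2035.

2035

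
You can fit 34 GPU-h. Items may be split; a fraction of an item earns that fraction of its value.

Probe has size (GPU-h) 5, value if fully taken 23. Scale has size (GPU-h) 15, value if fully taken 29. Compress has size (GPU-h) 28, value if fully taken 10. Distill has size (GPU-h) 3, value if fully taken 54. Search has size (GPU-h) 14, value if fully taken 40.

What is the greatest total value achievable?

Best value per unit of size first: Distill 54/3≈18, Probe 23/5≈4.6, Search 40/14≈2.86, Scale 29/15≈1.93, Compress 10/28≈0.357.
All 3 GPU-h of Distill fit (value 54) → 31 remain.
All 5 GPU-h of Probe fit (value 23) → 26 remain.
Take all of Search (14 GPU-h, value 40) → 12 GPU-h left.
Fill the last 12 GPU-h with part of Scale: 12/15 of it earns 23.2.
Total value = 140.2.

140.2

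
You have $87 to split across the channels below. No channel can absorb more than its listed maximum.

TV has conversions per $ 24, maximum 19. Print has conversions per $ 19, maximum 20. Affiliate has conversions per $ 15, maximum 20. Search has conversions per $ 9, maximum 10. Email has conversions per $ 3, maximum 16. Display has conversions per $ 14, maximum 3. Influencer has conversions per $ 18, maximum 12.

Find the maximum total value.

1493

Highest conversions per $ first: TV 24 > Print 19 > Influencer 18 > Affiliate 15 > Display 14 > Search 9 > Email 3.
Give TV 19 to hit its cap of 19 → 68 left.
Print takes 20 to reach its cap of 20 → 48 left.
Influencer takes 12 to reach its cap of 12 → 36 left.
Affiliate takes 20 to reach its cap of 20 → 16 left.
Display takes 3 to reach its cap of 3 → 13 left.
Give Search 10 to hit its cap of 10 → 3 left.
Only 3 left; Email takes them to reach 3.
Total = 24×19 + 19×20 + 15×20 + 9×10 + 3×3 + 14×3 + 18×12 = 1493.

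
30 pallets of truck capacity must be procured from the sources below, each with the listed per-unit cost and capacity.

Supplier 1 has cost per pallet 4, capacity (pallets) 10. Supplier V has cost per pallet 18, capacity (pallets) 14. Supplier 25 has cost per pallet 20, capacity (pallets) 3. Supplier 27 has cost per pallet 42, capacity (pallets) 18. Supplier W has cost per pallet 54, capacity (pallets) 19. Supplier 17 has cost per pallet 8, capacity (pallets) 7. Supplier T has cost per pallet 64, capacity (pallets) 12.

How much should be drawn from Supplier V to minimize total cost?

13

Cheapest first:
Take 10 from Supplier 1 at 4 → need 20 more.
Supplier 17 at 8: take all 7 pallets → 13 still needed.
Take 13 from Supplier V at 18 to finish.
Supplier 25, Supplier 27, Supplier W, Supplier T: unused.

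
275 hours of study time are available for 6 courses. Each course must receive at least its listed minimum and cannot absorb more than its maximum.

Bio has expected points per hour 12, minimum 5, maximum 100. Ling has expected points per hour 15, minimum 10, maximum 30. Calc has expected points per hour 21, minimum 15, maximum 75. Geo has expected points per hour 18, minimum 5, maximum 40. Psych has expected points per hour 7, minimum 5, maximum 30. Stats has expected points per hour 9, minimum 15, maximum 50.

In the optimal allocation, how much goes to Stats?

Meeting every minimum uses 5+10+15+5+5+15 = 55 hours, leaving 220.
Highest expected points per hour first: Calc 21 > Geo 18 > Ling 15 > Bio 12 > Stats 9 > Psych 7.
Calc: +60 to 75 (cap) — 160 left.
Geo takes 35 more to reach its cap of 40 — 125 left.
Ling: +20 to 30 (cap) — 105 left.
Bio takes 95 more to reach its cap of 100 — 10 left.
Stats: +10 (room for 35) → 25. Pool exhausted.

25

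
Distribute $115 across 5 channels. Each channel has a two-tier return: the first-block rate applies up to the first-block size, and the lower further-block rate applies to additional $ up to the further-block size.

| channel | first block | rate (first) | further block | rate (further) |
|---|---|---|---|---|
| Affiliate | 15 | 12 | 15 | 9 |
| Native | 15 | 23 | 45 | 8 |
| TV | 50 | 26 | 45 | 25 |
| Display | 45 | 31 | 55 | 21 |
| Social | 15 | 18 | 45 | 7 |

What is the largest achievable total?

Treat each block as its own option and order by rate: Display/tier1 31 > TV/tier1 26 > TV/tier2 25 > Native/tier1 23 > Display/tier2 21 > Social/tier1 18 > Affiliate/tier1 12 > Affiliate/tier2 9 > Native/tier2 8 > Social/tier2 7.
Display tier1 at 31: fill all 45 → 70 left.
Fill TV tier1 block (50 at 26) → 20 left.
20 remain; put them into TV tier2 at 25.
Total = 31×45 + 26×50 + 25×20 = 3195.

3195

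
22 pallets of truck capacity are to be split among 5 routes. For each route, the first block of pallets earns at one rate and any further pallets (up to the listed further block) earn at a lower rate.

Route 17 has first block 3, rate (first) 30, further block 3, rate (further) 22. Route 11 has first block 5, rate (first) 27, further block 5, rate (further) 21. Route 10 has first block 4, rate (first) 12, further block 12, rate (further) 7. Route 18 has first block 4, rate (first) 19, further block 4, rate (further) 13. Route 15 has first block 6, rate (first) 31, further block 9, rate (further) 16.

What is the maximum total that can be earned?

Treat each block as its own option and order by rate: Route 15/T1 31 > Route 17/T1 30 > Route 11/T1 27 > Route 17/T2 22 > Route 11/T2 21 > Route 18/T1 19 > Route 15/T2 16 > Route 18/T2 13 > Route 10/T1 12 > Route 10/T2 7.
Route 15/T1 (31): +6 → 16 left.
Route 17 T1 at 30: fill all 3 → 13 left.
Route 11 T1 at 27: fill all 5 → 8 left.
Fill Route 17 T2 block (3 at 22) → 5 left.
Route 11 T2 at 21: fill all 5 → 0 left.
Total = 31×6 + 30×3 + 27×5 + 22×3 + 21×5 = 582.

582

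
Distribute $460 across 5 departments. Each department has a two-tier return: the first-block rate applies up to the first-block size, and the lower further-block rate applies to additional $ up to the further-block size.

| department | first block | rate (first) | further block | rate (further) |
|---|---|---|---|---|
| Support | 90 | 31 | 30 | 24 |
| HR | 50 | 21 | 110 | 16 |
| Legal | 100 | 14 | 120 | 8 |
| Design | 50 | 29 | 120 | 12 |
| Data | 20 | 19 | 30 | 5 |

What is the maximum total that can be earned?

Treat each block as its own option and order by rate: Support/first 31 > Design/first 29 > Support/second 24 > HR/first 21 > Data/first 19 > HR/second 16 > Legal/first 14 > Design/second 12 > Legal/second 8 > Data/second 5.
Support first at 31: fill all 90 → 370 left.
Design/first (29): +50 → 320 left.
Fill Support second block (30 at 24) → 290 left.
Fill HR first block (50 at 21) → 240 left.
Data first at 19: fill all 20 → 220 left.
HR second at 16: fill all 110 → 110 left.
Legal/first (14): +100 → 10 left.
10 remain; put them into Design second at 12.
Total = 31×90 + 29×50 + 24×30 + 21×50 + 19×20 + 16×110 + 14×100 + 12×10 = 9670.

9670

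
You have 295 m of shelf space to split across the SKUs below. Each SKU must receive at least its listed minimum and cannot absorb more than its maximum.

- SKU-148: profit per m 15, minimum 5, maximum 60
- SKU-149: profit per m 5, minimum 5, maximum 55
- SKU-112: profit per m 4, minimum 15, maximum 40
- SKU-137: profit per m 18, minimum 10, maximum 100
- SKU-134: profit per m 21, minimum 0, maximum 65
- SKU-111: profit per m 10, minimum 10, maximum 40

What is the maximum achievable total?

Meeting every minimum uses 5+5+15+10+0+10 = 45 m, leaving 250.
Highest profit per m first: SKU-134 21 > SKU-137 18 > SKU-148 15 > SKU-111 10 > SKU-149 5 > SKU-112 4.
SKU-134: +65 to 65 (cap) — 185 left.
Give SKU-137 90 more to hit its cap of 100 — 95 left.
SKU-148 takes 55 more to reach its cap of 60 — 40 left.
SKU-111: +30 to 40 (cap) — 10 left.
SKU-149: +10 (room for 50) → 15. Pool exhausted.
Total = 15×60 + 5×15 + 4×15 + 18×100 + 21×65 + 10×40 = 4600.

4600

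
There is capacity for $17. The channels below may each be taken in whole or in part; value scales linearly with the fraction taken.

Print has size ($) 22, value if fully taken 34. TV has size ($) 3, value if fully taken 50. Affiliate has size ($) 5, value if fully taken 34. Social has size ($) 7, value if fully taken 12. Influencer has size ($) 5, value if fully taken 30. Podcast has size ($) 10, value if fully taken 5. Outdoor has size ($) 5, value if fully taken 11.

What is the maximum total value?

122.8

Best value per unit of size first: TV 50/3≈16.7, Affiliate 34/5≈6.8, Influencer 30/5≈6, Outdoor 11/5≈2.2, Social 12/7≈1.71, Print 34/22≈1.55, Podcast 5/10≈0.5.
All 3 $ of TV fit (value 50) — 14 remain.
Take all of Affiliate (5 $, value 34) — 9 $ left.
Influencer: take in full, 5 $ for value 30 — 4 left.
Fill the last 4 $ with part of Outdoor: 4/5 of it earns 8.8.
Total value = 122.8.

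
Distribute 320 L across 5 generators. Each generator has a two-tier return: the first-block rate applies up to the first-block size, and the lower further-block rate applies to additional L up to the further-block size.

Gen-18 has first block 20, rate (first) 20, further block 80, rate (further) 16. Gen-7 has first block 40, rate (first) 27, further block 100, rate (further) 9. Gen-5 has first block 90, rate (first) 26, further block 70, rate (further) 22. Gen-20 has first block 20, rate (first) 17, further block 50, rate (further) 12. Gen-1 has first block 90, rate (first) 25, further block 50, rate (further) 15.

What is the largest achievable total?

7780

Rank every tier by rate: Gen-7/tier1 27 > Gen-5/tier1 26 > Gen-1/tier1 25 > Gen-5/tier2 22 > Gen-18/tier1 20 > Gen-20/tier1 17 > Gen-18/tier2 16 > Gen-1/tier2 15 > Gen-20/tier2 12 > Gen-7/tier2 9.
Gen-7/tier1 (27): +40 → 280 left.
Gen-5 tier1 at 26: fill all 90 → 190 left.
Gen-1/tier1 (25): +90 → 100 left.
Gen-5/tier2 (22): +70 → 30 left.
Gen-18 tier1 at 20: fill all 20 → 10 left.
Gen-20/tier1: +10 of 20 at 17; pool empty.
Total = 27×40 + 26×90 + 25×90 + 22×70 + 20×20 + 17×10 = 7780.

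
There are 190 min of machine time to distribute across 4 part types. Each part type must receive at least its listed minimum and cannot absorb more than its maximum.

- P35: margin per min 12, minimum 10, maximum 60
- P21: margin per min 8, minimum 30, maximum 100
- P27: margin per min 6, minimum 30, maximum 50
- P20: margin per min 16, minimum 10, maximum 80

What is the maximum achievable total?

2300

Meeting every minimum uses 10+30+30+10 = 80 min, leaving 110.
Rank by margin per min: P20 16 > P35 12 > P21 8 > P27 6.
Give P20 70 more to hit its cap of 80 — 40 left.
P35: +40 (room for 50) → 50. Pool exhausted.
Total = 12×50 + 8×30 + 6×30 + 16×80 = 2300.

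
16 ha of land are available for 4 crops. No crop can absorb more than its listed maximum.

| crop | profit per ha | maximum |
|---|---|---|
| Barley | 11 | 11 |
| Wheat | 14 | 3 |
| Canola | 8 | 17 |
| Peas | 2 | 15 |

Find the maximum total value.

Order the crops by profit per ha: Wheat 14 > Barley 11 > Canola 8 > Peas 2.
Wheat takes 3 to reach its cap of 3 — 13 left.
Barley takes 11 to reach its cap of 11 — 2 left.
Canola: +2 (room for 17) → 2. Pool exhausted.
Total = 11×11 + 14×3 + 8×2 = 179.

179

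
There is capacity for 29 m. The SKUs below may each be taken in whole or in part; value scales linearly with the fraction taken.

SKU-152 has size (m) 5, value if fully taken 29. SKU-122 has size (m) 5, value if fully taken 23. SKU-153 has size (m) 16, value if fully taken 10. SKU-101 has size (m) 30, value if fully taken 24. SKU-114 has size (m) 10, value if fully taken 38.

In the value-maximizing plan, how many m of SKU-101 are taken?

Sort by value density: SKU-152 29/5≈5.8, SKU-122 23/5≈4.6, SKU-114 38/10≈3.8, SKU-101 24/30≈0.8, SKU-153 10/16≈0.625.
All 5 m of SKU-152 fit (value 29) ; 24 remain.
SKU-122: take in full, 5 m for value 23 ; 19 left.
All 10 m of SKU-114 fit (value 38) ; 9 remain.
9 m left: a 9/30 share of SKU-101 gives 24×9/30 = 7.2.

9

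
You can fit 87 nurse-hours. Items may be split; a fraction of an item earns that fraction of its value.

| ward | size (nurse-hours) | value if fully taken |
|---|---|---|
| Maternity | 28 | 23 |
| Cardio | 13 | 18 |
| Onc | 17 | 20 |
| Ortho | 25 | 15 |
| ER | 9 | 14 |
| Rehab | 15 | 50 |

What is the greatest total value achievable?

128

Best value per unit of size first: Rehab 50/15≈3.33, ER 14/9≈1.56, Cardio 18/13≈1.38, Onc 20/17≈1.18, Maternity 23/28≈0.821, Ortho 15/25≈0.6.
Rehab: take in full, 15 nurse-hours for value 50 → 72 left.
ER: take in full, 9 nurse-hours for value 14 → 63 left.
Take all of Cardio (13 nurse-hours, value 18) → 50 nurse-hours left.
Onc: take in full, 17 nurse-hours for value 20 → 33 left.
All 28 nurse-hours of Maternity fit (value 23) → 5 remain.
Fill the last 5 nurse-hours with part of Ortho: 5/25 of it earns 3.
Total value = 128.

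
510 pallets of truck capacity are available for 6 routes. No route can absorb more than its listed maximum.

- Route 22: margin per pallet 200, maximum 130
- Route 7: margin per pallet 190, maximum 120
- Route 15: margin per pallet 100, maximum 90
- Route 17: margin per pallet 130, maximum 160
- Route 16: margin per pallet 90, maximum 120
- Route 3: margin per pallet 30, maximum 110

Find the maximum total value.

79500

Order the routes by margin per pallet: Route 22 200 > Route 7 190 > Route 17 130 > Route 15 100 > Route 16 90 > Route 3 30.
Route 22: +130 to 130 (cap) — 380 left.
Give Route 7 120 to hit its cap of 120 — 260 left.
Route 17 takes 160 to reach its cap of 160 — 100 left.
Give Route 15 90 to hit its cap of 90 — 10 left.
Only 10 left; Route 16 takes them to reach 10.
Total = 200×130 + 190×120 + 100×90 + 130×160 + 90×10 = 79500.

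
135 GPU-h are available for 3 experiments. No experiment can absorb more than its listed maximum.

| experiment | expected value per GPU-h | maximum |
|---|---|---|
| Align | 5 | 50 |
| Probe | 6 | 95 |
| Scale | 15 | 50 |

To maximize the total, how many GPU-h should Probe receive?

Order the experiments by expected value per GPU-h: Scale 15 > Probe 6 > Align 5.
Give Scale 50 to hit its cap of 50 — 85 left.
Probe has room for 95 but only 85 remain, so it gets 85.

85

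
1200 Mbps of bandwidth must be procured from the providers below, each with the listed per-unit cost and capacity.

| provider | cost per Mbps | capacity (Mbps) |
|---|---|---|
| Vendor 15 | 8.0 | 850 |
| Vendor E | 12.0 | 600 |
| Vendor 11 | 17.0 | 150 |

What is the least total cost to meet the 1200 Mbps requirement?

11000

Fill from the cheapest provider first.
Vendor 15 (8.0): use full 850 → 350 Mbps to go.
Vendor E (12.0): take the remaining 350 → done.
Vendor 11: unused.
Cost = 850×8.0 + 350×12.0 = 11000.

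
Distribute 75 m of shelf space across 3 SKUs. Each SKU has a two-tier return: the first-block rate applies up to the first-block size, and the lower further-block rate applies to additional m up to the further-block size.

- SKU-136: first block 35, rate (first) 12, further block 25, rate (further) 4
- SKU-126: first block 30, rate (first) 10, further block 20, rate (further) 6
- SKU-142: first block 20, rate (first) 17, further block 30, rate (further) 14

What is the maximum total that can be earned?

1060

Order all 6 blocks by rate: SKU-142/T1 17 > SKU-142/T2 14 > SKU-136/T1 12 > SKU-126/T1 10 > SKU-126/T2 6 > SKU-136/T2 4.
SKU-142 T1 at 17: fill all 20 — 55 left.
Fill SKU-142 T2 block (30 at 14) — 25 left.
SKU-136 T1 at 12: only 25 left, fill 25.
Total = 17×20 + 14×30 + 12×25 = 1060.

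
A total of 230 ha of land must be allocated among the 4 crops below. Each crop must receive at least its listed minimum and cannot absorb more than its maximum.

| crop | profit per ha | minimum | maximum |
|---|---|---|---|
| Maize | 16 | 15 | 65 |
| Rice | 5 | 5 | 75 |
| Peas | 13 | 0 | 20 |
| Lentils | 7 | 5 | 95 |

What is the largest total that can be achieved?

Meeting every minimum uses 15+5+0+5 = 25 ha, leaving 205.
Highest profit per ha first: Maize 16 > Peas 13 > Lentils 7 > Rice 5.
Maize: +50 to 65 (cap) ; 155 left.
Give Peas 20 more to hit its cap of 20 ; 135 left.
Lentils: +90 to 95 (cap) ; 45 left.
Rice: +45 (room for 70) → 50. Pool exhausted.
Total = 16×65 + 5×50 + 13×20 + 7×95 = 2215.

2215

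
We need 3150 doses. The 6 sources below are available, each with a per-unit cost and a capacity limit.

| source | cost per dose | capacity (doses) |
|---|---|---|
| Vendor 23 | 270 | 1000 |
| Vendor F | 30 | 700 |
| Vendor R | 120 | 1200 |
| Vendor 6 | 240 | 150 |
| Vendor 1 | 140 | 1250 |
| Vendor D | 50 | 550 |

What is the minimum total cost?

Use sources in increasing cost order.
Take 700 from Vendor F at 30 — need 2450 more.
Vendor D (50): use full 550 — 1900 doses to go.
Take 1200 from Vendor R at 120 — need 700 more.
Take 700 from Vendor 1 at 140 to finish.
Vendor 6, Vendor 23: unused.
Cost = 700×30 + 550×50 + 1200×120 + 700×140 = 290500.

290500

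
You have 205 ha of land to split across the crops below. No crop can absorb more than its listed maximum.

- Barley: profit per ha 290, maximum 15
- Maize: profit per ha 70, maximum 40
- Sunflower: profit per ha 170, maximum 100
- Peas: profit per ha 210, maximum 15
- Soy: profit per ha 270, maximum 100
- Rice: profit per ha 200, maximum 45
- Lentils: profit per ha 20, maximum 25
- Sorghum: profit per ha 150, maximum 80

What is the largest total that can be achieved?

Order the crops by profit per ha: Barley 290 > Soy 270 > Peas 210 > Rice 200 > Sunflower 170 > Sorghum 150 > Maize 70 > Lentils 20.
Barley takes 15 to reach its cap of 15 ; 190 left.
Give Soy 100 to hit its cap of 100 ; 90 left.
Peas takes 15 to reach its cap of 15 ; 75 left.
Rice takes 45 to reach its cap of 45 ; 30 left.
Sunflower: +30 (room for 100) → 30. Pool exhausted.
Total = 290×15 + 170×30 + 210×15 + 270×100 + 200×45 = 48600.

48600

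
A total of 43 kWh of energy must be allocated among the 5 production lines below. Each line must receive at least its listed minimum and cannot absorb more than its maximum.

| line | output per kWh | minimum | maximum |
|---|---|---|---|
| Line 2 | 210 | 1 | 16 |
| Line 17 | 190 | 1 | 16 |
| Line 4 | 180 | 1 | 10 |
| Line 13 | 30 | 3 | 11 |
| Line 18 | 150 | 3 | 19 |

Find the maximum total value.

Meeting every minimum uses 1+1+1+3+3 = 9 kWh, leaving 34.
Highest output per kWh first: Line 2 210 > Line 17 190 > Line 4 180 > Line 18 150 > Line 13 30.
Give Line 2 15 more to hit its cap of 16 ; 19 left.
Give Line 17 15 more to hit its cap of 16 ; 4 left.
Only 4 left; Line 4 takes them to reach 5.
Total = 210×16 + 190×16 + 180×5 + 30×3 + 150×3 = 7840.

7840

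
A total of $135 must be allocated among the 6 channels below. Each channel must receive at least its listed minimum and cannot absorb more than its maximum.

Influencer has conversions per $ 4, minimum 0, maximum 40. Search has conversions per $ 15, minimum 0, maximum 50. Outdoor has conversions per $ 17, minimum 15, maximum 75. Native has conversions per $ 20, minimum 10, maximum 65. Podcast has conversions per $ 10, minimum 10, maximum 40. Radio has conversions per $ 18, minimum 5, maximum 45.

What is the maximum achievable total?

2465

Meeting every minimum uses 0+0+15+10+10+5 = 40 $, leaving 95.
Highest conversions per $ first: Native 20 > Radio 18 > Outdoor 17 > Search 15 > Podcast 10 > Influencer 4.
Native takes 55 more to reach its cap of 65 → 40 left.
Radio: +40 to 45 (cap) → 0 left.
Total = 17×15 + 20×65 + 10×10 + 18×45 = 2465.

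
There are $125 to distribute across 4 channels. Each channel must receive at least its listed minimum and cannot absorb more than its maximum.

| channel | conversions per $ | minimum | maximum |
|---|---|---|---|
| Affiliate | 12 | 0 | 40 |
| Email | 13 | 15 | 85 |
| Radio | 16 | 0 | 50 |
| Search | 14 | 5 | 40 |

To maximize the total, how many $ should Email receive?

35

Meeting every minimum uses 0+15+0+5 = 20 $, leaving 105.
Highest conversions per $ first: Radio 16 > Search 14 > Email 13 > Affiliate 12.
Radio: +50 to 50 (cap) → 55 left.
Search: +35 to 40 (cap) → 20 left.
Email: +20 (room for 70) → 35. Pool exhausted.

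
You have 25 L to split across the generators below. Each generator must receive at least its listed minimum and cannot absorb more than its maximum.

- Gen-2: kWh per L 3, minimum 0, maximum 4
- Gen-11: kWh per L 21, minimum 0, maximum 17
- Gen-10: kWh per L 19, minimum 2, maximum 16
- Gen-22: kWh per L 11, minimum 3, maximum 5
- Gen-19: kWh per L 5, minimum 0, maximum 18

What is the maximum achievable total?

Meeting every minimum uses 0+0+2+3+0 = 5 L, leaving 20.
Highest kWh per L first: Gen-11 21 > Gen-10 19 > Gen-22 11 > Gen-19 5 > Gen-2 3.
Gen-11: +17 to 17 (cap) ; 3 left.
Only 3 left; Gen-10 takes them to reach 5.
Total = 21×17 + 19×5 + 11×3 = 485.

485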